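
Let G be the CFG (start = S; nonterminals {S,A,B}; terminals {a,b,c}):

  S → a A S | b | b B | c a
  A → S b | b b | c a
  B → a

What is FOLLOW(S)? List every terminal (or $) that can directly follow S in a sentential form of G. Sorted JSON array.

Compute FIRST by fixpoint:
pass 1:
  A via A→b b: +{b}
  A via A→c a: +{c}
  B via B→a: +{a}
  S via S→a A S: +{a}
  S via S→b: +{b}
  S via S→c a: +{c}
  FIRST(S)={a,b,c}  FIRST(A)={b,c}  FIRST(B)={a}
pass 2:
  A via A→S b: +{a}
  FIRST(S)={a,b,c}  FIRST(A)={a,b,c}  FIRST(B)={a}
pass 3: — fixpoint
  FIRST(S)={a,b,c}  FIRST(A)={a,b,c}  FIRST(B)={a}

FOLLOW sets:
FOLLOW(S) := {$}
[1]
  A→S b: FOLLOW(S) ⊇ FIRST(b) = {b}; new: +{b}
  S→a A S: FOLLOW(A) ⊇ FIRST(S) = {a,b,c}; new: +{a,b,c}
  S→b B: FOLLOW(B) ⊇ FOLLOW(S) ⊇ {$,b}; new: +{$,b}
  S: {$,b}  A: {a,b,c}  B: {$,b}
[2] done
  S: {$,b}  A: {a,b,c}  B: {$,b}

FOLLOW(S) = ["$", "b"]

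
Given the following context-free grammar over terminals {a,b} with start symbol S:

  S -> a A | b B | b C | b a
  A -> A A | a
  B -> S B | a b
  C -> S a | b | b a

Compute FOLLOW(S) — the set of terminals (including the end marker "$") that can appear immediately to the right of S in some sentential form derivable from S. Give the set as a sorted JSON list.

FIRST sets, iterate to fixpoint:
iter 1:
  A via A→a: +{a}
  B via B→a b: +{a}
  C via C→b: +{b}
  S via S→a A: +{a}
  S via S→b B: +{b}
  FIRST[S]={a,b}  FIRST[A]={a}  FIRST[B]={a}  FIRST[C]={b}
iter 2:
  B via B→S B: +{b}
  C via C→S a: +{a}
  FIRST[S]={a,b}  FIRST[A]={a}  FIRST[B]={a,b}  FIRST[C]={a,b}
iter 3: — fixpoint
  FIRST[S]={a,b}  FIRST[A]={a}  FIRST[B]={a,b}  FIRST[C]={a,b}

FOLLOW sets:
seed FOLLOW(S) with $
pass 1:
  A→A A: FOLLOW(A) ⊇ FIRST(A) = {a}; new: +{a}
  B→S B: FOLLOW(S) ⊇ FIRST(B) = {a,b}; new: +{a,b}
  S→a A: FOLLOW(A) ⊇ FOLLOW(S) ⊇ {$,a,b}; new: +{$,b}
  S→b B: FOLLOW(B) ⊇ FOLLOW(S) ⊇ {$,a,b}; new: +{$,a,b}
  S→b C: FOLLOW(C) ⊇ FOLLOW(S) ⊇ {$,a,b}; new: +{$,a,b}
  FOLLOW(S)={$,a,b}  FOLLOW(A)={$,a,b}  FOLLOW(B)={$,a,b}  FOLLOW(C)={$,a,b}
pass 2: (stable)
  FOLLOW(S)={$,a,b}  FOLLOW(A)={$,a,b}  FOLLOW(B)={$,a,b}  FOLLOW(C)={$,a,b}

FOLLOW(S) = ["$", "a", "b"]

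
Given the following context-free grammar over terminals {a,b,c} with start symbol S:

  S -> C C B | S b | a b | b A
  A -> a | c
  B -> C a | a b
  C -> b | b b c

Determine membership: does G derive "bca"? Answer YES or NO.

Convert to CNF:
  S -> C X4 | S T1 | T0 T1 | T1 A
  A -> a | c
  B -> C T0 | T0 T1
  C -> T1 X3 | b
  T0 -> a
  T1 -> b
  T2 -> c
  X3 -> T1 T2
  X4 -> C B

Fill CYK table bottom-up:
  cell(0,0) b: {C,T1}  orig:{C}
  cell(1,1) c: {A,T2}  orig:{A}
  cell(2,2) a: {A,T0}  orig:{A}
  cell(0,1) bc: {S,X3}  orig:{S}
  cell(1,2) ca: ∅
  cell(0,2) bca: ∅

S ∉ T[0,2] ⇒ NO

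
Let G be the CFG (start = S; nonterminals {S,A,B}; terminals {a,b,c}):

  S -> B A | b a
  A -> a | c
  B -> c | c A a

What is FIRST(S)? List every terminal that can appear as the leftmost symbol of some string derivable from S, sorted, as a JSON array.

FIRST sets, iterate to fixpoint:
pass 1:
  A via A→a: +{a}
  A via A→c: +{c}
  B via B→c: +{c}
  S via S→B A: +{c}
  S via S→b a: +{b}
  FIRST(S)={b,c}  FIRST(A)={a,c}  FIRST(B)={c}
pass 2: done
  FIRST(S)={b,c}  FIRST(A)={a,c}  FIRST(B)={c}

FIRST(S) = ["b", "c"]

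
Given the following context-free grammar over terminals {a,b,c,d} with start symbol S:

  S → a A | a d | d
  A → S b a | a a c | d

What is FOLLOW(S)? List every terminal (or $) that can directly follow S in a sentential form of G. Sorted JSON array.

FIRST iteration:
[1]
  A via A→a a c: +{a}
  A via A→d: +{d}
  S via S→a A: +{a}
  S via S→d: +{d}
  FIRST(S)={a,d}  FIRST(A)={a,d}
[2] done
  FIRST(S)={a,d}  FIRST(A)={a,d}

FOLLOW iteration:
seed FOLLOW(S) with $
pass 1:
  A→S b a: FOLLOW(S) ⊇ FIRST(b) = {b}; new: +{b}
  S→a A: FOLLOW(A) ⊇ FOLLOW(S) ⊇ {$,b}; new: +{$,b}
  FOLLOW[S]={$,b}  FOLLOW[A]={$,b}
pass 2: — fixpoint
  FOLLOW[S]={$,b}  FOLLOW[A]={$,b}

FOLLOW(S) = ["$", "b"]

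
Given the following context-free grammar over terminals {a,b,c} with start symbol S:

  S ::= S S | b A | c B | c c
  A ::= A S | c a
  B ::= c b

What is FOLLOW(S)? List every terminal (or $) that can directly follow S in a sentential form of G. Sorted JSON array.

FIRST iteration:
iter 1:
  A via A→c a: +{c}
  B via B→c b: +{c}
  S via S→b A: +{b}
  S via S→c B: +{c}
  S: {b,c}  A: {c}  B: {c}
iter 2: done
  S: {b,c}  A: {c}  B: {c}

FOLLOW sets:
FOLLOW(S) := {$}
iter 1:
  A→A S: FOLLOW(A) ⊇ FIRST(S) = {b,c}; new: +{b,c}
  A→A S: FOLLOW(S) ⊇ FOLLOW(A) ⊇ {b,c}; new: +{b,c}
  S→b A: FOLLOW(A) ⊇ FOLLOW(S) ⊇ {$,b,c}; new: +{$}
  S→c B: FOLLOW(B) ⊇ FOLLOW(S) ⊇ {$,b,c}; new: +{$,b,c}
  FOLLOW[S]={$,b,c}  FOLLOW[A]={$,b,c}  FOLLOW[B]={$,b,c}
iter 2: (stable)
  FOLLOW[S]={$,b,c}  FOLLOW[A]={$,b,c}  FOLLOW[B]={$,b,c}

FOLLOW(S) = ["$", "b", "c"]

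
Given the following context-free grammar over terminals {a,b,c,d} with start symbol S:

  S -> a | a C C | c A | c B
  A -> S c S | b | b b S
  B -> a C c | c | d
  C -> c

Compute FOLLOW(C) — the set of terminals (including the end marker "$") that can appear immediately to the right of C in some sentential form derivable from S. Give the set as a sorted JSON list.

FIRST iteration:
round 1:
  A via A→b: +{b}
  B via B→a C c: +{a}
  B via B→c: +{c}
  B via B→d: +{d}
  C via C→c: +{c}
  S via S→a: +{a}
  S via S→c A: +{c}
  FIRST(S)={a,c}  FIRST(A)={b}  FIRST(B)={a,c,d}  FIRST(C)={c}
round 2:
  A via A→S c S: +{a,c}
  FIRST(S)={a,c}  FIRST(A)={a,b,c}  FIRST(B)={a,c,d}  FIRST(C)={c}
round 3: (stable)
  FIRST(S)={a,c}  FIRST(A)={a,b,c}  FIRST(B)={a,c,d}  FIRST(C)={c}

FOLLOW iteration:
seed FOLLOW(S) with $
iter 1:
  A→S c S: FOLLOW(S) ⊇ FIRST(c) = {c}; new: +{c}
  B→a C c: FOLLOW(C) ⊇ FIRST(c) = {c}; new: +{c}
  S→a C C: FOLLOW(C) ⊇ FOLLOW(S) ⊇ {$,c}; new: +{$}
  S→c A: FOLLOW(A) ⊇ FOLLOW(S) ⊇ {$,c}; new: +{$,c}
  S→c B: FOLLOW(B) ⊇ FOLLOW(S) ⊇ {$,c}; new: +{$,c}
  S: {$,c}  A: {$,c}  B: {$,c}  C: {$,c}
iter 2: (stable)
  S: {$,c}  A: {$,c}  B: {$,c}  C: {$,c}

FOLLOW(C) = ["$", "c"]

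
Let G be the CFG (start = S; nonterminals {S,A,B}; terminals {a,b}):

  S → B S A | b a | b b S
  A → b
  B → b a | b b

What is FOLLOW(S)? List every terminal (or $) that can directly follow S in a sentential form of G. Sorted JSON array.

FIRST iteration:
[1]
  A via A→b: +{b}
  B via B→b a: +{b}
  S via S→B S A: +{b}
  FIRST(S)={b}  FIRST(A)={b}  FIRST(B)={b}
[2] — fixpoint
  FIRST(S)={b}  FIRST(A)={b}  FIRST(B)={b}

FOLLOW iteration:
initialize: $ ∈ FOLLOW(S)
[1]
  S→B S A: FOLLOW(B) ⊇ FIRST(S) = {b}; new: +{b}
  S→B S A: FOLLOW(S) ⊇ FIRST(A) = {b}; new: +{b}
  S→B S A: FOLLOW(A) ⊇ FOLLOW(S) ⊇ {$,b}; new: +{$,b}
  FOLLOW[S]={$,b}  FOLLOW[A]={$,b}  FOLLOW[B]={b}
[2] (stable)
  FOLLOW[S]={$,b}  FOLLOW[A]={$,b}  FOLLOW[B]={b}

FOLLOW(S) = ["$", "b"]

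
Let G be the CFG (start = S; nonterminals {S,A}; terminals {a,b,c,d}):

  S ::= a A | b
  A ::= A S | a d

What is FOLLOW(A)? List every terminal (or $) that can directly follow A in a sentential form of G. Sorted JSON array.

FIRST sets, iterate to fixpoint:
[1]
  A via A→a d: +{a}
  S via S→a A: +{a}
  S via S→b: +{b}
  S: {a,b}  A: {a}
[2] (stable)
  S: {a,b}  A: {a}

FOLLOW iteration:
FOLLOW(S) := {$}
pass 1:
  A→A S: FOLLOW(A) ⊇ FIRST(S) = {a,b}; new: +{a,b}
  A→A S: FOLLOW(S) ⊇ FOLLOW(A) ⊇ {a,b}; new: +{a,b}
  S→a A: FOLLOW(A) ⊇ FOLLOW(S) ⊇ {$,a,b}; new: +{$}
  S: {$,a,b}  A: {$,a,b}
pass 2: done
  S: {$,a,b}  A: {$,a,b}

FOLLOW(A) = ["$", "a", "b"]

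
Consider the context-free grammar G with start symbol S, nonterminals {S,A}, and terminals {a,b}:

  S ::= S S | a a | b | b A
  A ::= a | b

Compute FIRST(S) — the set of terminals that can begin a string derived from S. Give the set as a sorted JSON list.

Compute FIRST by fixpoint:
[1]
  A via A→a: +{a}
  A via A→b: +{b}
  S via S→a a: +{a}
  S via S→b: +{b}
  FIRST[S]={a,b}  FIRST[A]={a,b}
[2] done
  FIRST[S]={a,b}  FIRST[A]={a,b}

FIRST(S) = ["a", "b"]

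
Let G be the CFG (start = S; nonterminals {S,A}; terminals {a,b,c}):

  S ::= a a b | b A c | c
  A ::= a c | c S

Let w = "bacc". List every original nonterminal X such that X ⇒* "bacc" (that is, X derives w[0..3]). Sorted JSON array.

Convert to CNF:
  S -> T0 X3 | T2 X4 | c
  A -> T0 T1 | T1 S
  T0 -> a
  T1 -> c
  T2 -> b
  X3 -> T0 T2
  X4 -> A T1

CYK table (by increasing span) (cells [i..j] with 0 ≤ i ≤ j ≤ 3 only):
  [0..0]={T2}  "b"  orig:{}
  [1..1]={T0}  "a"  orig:{}
  [2..2]={S,T1}  "c"  orig:{S}
  [3..3]={S,T1}  "c"  orig:{S}
  [0..1]=∅  "ba"
  [1..2]={A}  "ac"
  [2..3]={A}  "cc"
  [0..2]=∅  "bac"
  [1..3]={X4}  "acc"  orig:{}
  [0..3]={S}  "bacc"

Original NTs in T[0,3] deriving "bacc": ["S"]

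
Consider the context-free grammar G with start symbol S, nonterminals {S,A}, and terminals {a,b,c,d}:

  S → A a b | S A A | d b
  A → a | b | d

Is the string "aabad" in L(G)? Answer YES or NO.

Convert to CNF:
  S -> A X3 | S X4 | T2 T1
  A -> a | b | d
  T0 -> a
  T1 -> b
  T2 -> d
  X3 -> T0 T1
  X4 -> A A

CYK table (by increasing span):
  cell(0,0) a: {A,T0}  orig:{A}
  cell(1,1) a: {A,T0}  orig:{A}
  cell(2,2) b: {A,T1}  orig:{A}
  cell(3,3) a: {A,T0}  orig:{A}
  cell(4,4) d: {A,T2}  orig:{A}
  cell(0,1) aa: {X4}  orig:{}
  cell(1,2) ab: {X3,X4}  orig:{}
  cell(2,3) ba: {X4}  orig:{}
  cell(3,4) ad: {X4}  orig:{}
  cell(0,2) aab: {S}
  cell(1,3) aba: ∅
  cell(2,4) bad: ∅
  cell(0,3) aaba: ∅
  cell(1,4) abad: ∅
  cell(0,4) aabad: {S}

S ∈ T[0,4] ⇒ YES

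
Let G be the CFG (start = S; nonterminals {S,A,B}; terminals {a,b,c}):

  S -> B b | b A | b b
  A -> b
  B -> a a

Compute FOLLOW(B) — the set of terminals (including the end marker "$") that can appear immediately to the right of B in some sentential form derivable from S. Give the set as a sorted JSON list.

FIRST sets, iterate to fixpoint:
round 1:
  A via A→b: +{b}
  B via B→a a: +{a}
  S via S→B b: +{a}
  S via S→b A: +{b}
  S: {a,b}  A: {b}  B: {a}
round 2: done
  S: {a,b}  A: {b}  B: {a}

FOLLOW sets:
initialize: $ ∈ FOLLOW(S)
pass 1:
  S→B b: FOLLOW(B) ⊇ FIRST(b) = {b}; new: +{b}
  S→b A: FOLLOW(A) ⊇ FOLLOW(S) ⊇ {$}; new: +{$}
  FOLLOW[S]={$}  FOLLOW[A]={$}  FOLLOW[B]={b}
pass 2: done
  FOLLOW[S]={$}  FOLLOW[A]={$}  FOLLOW[B]={b}

FOLLOW(B) = ["b"]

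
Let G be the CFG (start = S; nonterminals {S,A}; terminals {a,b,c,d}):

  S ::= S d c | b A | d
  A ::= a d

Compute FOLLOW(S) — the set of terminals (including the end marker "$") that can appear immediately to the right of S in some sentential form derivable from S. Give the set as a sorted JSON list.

FIRST sets, iterate to fixpoint:
pass 1:
  A via A→a d: +{a}
  S via S→b A: +{b}
  S via S→d: +{d}
  FIRST[S]={b,d}  FIRST[A]={a}
pass 2: (stable)
  FIRST[S]={b,d}  FIRST[A]={a}

FOLLOW iteration:
seed FOLLOW(S) with $
[1]
  S→S d c: FOLLOW(S) ⊇ FIRST(d) = {d}; new: +{d}
  S→b A: FOLLOW(A) ⊇ FOLLOW(S) ⊇ {$,d}; new: +{$,d}
  FOLLOW(S)={$,d}  FOLLOW(A)={$,d}
[2] (stable)
  FOLLOW(S)={$,d}  FOLLOW(A)={$,d}

FOLLOW(S) = ["$", "d"]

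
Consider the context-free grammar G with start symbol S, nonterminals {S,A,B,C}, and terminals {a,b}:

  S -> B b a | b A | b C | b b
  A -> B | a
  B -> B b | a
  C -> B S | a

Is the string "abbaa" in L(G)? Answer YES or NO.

CNF form of G:
  S -> B X2 | T0 A | T0 C | T0 T0
  A -> B T0 | a
  B -> B T0 | a
  C -> B S | a
  T0 -> b
  T1 -> a
  X2 -> T0 T1

CYK fill:
  cell(0,0) a: {A,B,C,T1}  orig:{A,B,C}
  cell(1,1) b: {T0}  orig:{}
  cell(2,2) b: {T0}  orig:{}
  cell(3,3) a: {A,B,C,T1}  orig:{A,B,C}
  cell(4,4) a: {A,B,C,T1}  orig:{A,B,C}
  cell(0,1) ab: {A,B}
  cell(1,2) bb: {S}
  cell(2,3) ba: {S,X2}  orig:{S}
  cell(3,4) aa: ∅
  cell(0,2) abb: {A,B,C}
  cell(1,3) bba: ∅
  cell(2,4) baa: ∅
  cell(0,3) abba: {C,S}
  cell(1,4) bbaa: ∅
  cell(0,4) abbaa: ∅

S ∉ T[0,4] ⇒ NO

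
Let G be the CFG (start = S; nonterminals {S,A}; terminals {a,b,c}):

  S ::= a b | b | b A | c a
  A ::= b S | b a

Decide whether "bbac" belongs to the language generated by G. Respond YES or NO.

Convert to CNF:
  S -> T0 A | T1 T0 | T2 T1 | b
  A -> T0 S | T0 T1
  T0 -> b
  T1 -> a
  T2 -> c

CYK table (by increasing span):
  [0..0]={S,T0}  "b"  orig:{S}
  [1..1]={S,T0}  "b"  orig:{S}
  [2..2]={T1}  "a"  orig:{}
  [3..3]={T2}  "c"  orig:{}
  [0..1]={A}  "bb"
  [1..2]={A}  "ba"
  [2..3]=∅  "ac"
  [0..2]={S}  "bba"
  [1..3]=∅  "bac"
  [0..3]=∅  "bbac"

S ∉ T[0,3] ⇒ NO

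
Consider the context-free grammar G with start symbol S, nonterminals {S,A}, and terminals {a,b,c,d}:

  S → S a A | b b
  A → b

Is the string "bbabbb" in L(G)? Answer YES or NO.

Convert to CNF:
  S -> S X2 | T1 T1
  A -> b
  T0 -> a
  T1 -> b
  X2 -> T0 A

CYK table (by increasing span):
  T[0,0] 'b' = {A,T1}  orig:{A}
  T[1,1] 'b' = {A,T1}  orig:{A}
  T[2,2] 'a' = {T0}  orig:{}
  T[3,3] 'b' = {A,T1}  orig:{A}
  T[4,4] 'b' = {A,T1}  orig:{A}
  T[5,5] 'b' = {A,T1}  orig:{A}
  T[0,1] 'bb' = {S}
  T[1,2] 'ba' = ∅
  T[2,3] 'ab' = {X2}  orig:{}
  T[3,4] 'bb' = {S}
  T[4,5] 'bb' = {S}
  T[0,2] 'bba' = ∅
  T[1,3] 'bab' = ∅
  T[2,4] 'abb' = ∅
  T[3,5] 'bbb' = ∅
  T[0,3] 'bbab' = {S}
  T[1,4] 'babb' = ∅
  T[2,5] 'abbb' = ∅
  T[0,4] 'bbabb' = ∅
  T[1,5] 'babbb' = ∅
  T[0,5] 'bbabbb' = ∅

S ∉ T[0,5] ⇒ NO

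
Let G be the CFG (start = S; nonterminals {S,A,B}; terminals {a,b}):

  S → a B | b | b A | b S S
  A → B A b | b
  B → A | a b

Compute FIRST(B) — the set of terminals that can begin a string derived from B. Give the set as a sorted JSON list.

FIRST sets, iterate to fixpoint:
round 1:
  A via A→b: +{b}
  B via B→A: +{b}
  B via B→a b: +{a}
  S via S→a B: +{a}
  S via S→b: +{b}
  S: {a,b}  A: {b}  B: {a,b}
round 2:
  A via A→B A b: +{a}
  S: {a,b}  A: {a,b}  B: {a,b}
round 3: (stable)
  S: {a,b}  A: {a,b}  B: {a,b}

FIRST(B) = ["a", "b"]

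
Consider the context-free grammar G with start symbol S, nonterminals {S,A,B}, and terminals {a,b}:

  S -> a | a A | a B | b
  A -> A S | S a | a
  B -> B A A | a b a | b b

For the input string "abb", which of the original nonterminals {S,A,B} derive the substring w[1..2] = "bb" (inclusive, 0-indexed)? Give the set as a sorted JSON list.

Convert to CNF:
  S -> T0 A | T0 B | a | b
  A -> A S | S T0 | a
  B -> B X2 | T0 X3 | T1 T1
  T0 -> a
  T1 -> b
  X2 -> A A
  X3 -> T1 T0

CYK table (by increasing span) — only the sub-triangle for w[1..2]:
  [1..1]={S,T1}  "b"  orig:{S}
  [2..2]={S,T1}  "b"  orig:{S}
  [1..2]={B}  "bb"

Original NTs in T[1,2] deriving "bb": ["B"]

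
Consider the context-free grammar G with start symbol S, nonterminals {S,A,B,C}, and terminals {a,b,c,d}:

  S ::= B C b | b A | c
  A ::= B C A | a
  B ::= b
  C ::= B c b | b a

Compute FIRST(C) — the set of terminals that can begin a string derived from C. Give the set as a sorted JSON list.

Compute FIRST by fixpoint:
pass 1:
  A via A→a: +{a}
  B via B→b: +{b}
  C via C→B c b: +{b}
  S via S→B C b: +{b}
  S via S→c: +{c}
  FIRST(S)={b,c}  FIRST(A)={a}  FIRST(B)={b}  FIRST(C)={b}
pass 2:
  A via A→B C A: +{b}
  FIRST(S)={b,c}  FIRST(A)={a,b}  FIRST(B)={b}  FIRST(C)={b}
pass 3: (no change)
  FIRST(S)={b,c}  FIRST(A)={a,b}  FIRST(B)={b}  FIRST(C)={b}

FIRST(C) = ["b"]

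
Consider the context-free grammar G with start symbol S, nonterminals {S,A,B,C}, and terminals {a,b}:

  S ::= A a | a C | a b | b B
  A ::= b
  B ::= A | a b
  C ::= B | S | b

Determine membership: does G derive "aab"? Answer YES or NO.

Convert to CNF:
  S -> A T0 | T0 C | T0 T1 | T1 B
  A -> b
  B -> T0 T1 | b
  C -> A T0 | T0 C | T0 T1 | T1 B | b
  T0 -> a
  T1 -> b

CYK table (by increasing span):
  [0..0]={T0}  "a"  orig:{}
  [1..1]={T0}  "a"  orig:{}
  [2..2]={A,B,C,T1}  "b"  orig:{A,B,C}
  [0..1]=∅  "aa"
  [1..2]={B,C,S}  "ab"
  [0..2]={C,S}  "aab"

S ∈ T[0,2] ⇒ YES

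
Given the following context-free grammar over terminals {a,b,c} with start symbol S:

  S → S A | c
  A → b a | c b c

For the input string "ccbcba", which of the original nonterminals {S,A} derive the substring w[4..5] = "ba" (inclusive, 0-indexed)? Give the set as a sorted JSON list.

Convert to CNF:
  S -> S A | c
  A -> T0 T1 | T2 X3
  T0 -> b
  T1 -> a
  T2 -> c
  X3 -> T0 T2

CYK fill, restricted to cells inside w[4..5]:
  cell(4,4) b: {T0}  orig:{}
  cell(5,5) a: {T1}  orig:{}
  cell(4,5) ba: {A}

Original NTs in T[4,5] deriving "ba": ["A"]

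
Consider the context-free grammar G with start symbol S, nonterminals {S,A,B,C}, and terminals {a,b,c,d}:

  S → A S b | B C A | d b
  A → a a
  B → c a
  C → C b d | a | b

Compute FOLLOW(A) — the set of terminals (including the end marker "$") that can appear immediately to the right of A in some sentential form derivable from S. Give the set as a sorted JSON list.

FIRST sets, iterate to fixpoint:
[1]
  A via A→a a: +{a}
  B via B→c a: +{c}
  C via C→a: +{a}
  C via C→b: +{b}
  S via S→A S b: +{a}
  S via S→B C A: +{c}
  S via S→d b: +{d}
  FIRST(S)={a,c,d}  FIRST(A)={a}  FIRST(B)={c}  FIRST(C)={a,b}
[2] (stable)
  FIRST(S)={a,c,d}  FIRST(A)={a}  FIRST(B)={c}  FIRST(C)={a,b}

Compute FOLLOW by fixpoint:
FOLLOW(S) := {$}
[1]
  C→C b d: FOLLOW(C) ⊇ FIRST(b) = {b}; new: +{b}
  S→A S b: FOLLOW(A) ⊇ FIRST(S) = {a,c,d}; new: +{a,c,d}
  S→A S b: FOLLOW(S) ⊇ FIRST(b) = {b}; new: +{b}
  S→B C A: FOLLOW(B) ⊇ FIRST(C) = {a,b}; new: +{a,b}
  S→B C A: FOLLOW(C) ⊇ FIRST(A) = {a}; new: +{a}
  S→B C A: FOLLOW(A) ⊇ FOLLOW(S) ⊇ {$,b}; new: +{$,b}
  FOLLOW[S]={$,b}  FOLLOW[A]={$,a,b,c,d}  FOLLOW[B]={a,b}  FOLLOW[C]={a,b}
[2] — fixpoint
  FOLLOW[S]={$,b}  FOLLOW[A]={$,a,b,c,d}  FOLLOW[B]={a,b}  FOLLOW[C]={a,b}

FOLLOW(A) = ["$", "a", "b", "c", "d"]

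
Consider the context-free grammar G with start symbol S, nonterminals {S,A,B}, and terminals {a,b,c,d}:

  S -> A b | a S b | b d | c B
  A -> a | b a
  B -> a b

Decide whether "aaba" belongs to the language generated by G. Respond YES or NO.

Convert to CNF:
  S -> A T0 | T0 T2 | T1 X4 | T3 B
  A -> T0 T1 | a
  B -> T1 T0
  T0 -> b
  T1 -> a
  T2 -> d
  T3 -> c
  X4 -> S T0

CYK fill:
  [0..0]={A,T1}  "a"  orig:{A}
  [1..1]={A,T1}  "a"  orig:{A}
  [2..2]={T0}  "b"  orig:{}
  [3..3]={A,T1}  "a"  orig:{A}
  [0..1]=∅  "aa"
  [1..2]={B,S}  "ab"
  [2..3]={A}  "ba"
  [0..2]=∅  "aab"
  [1..3]=∅  "aba"
  [0..3]=∅  "aaba"

S ∉ T[0,3] ⇒ NO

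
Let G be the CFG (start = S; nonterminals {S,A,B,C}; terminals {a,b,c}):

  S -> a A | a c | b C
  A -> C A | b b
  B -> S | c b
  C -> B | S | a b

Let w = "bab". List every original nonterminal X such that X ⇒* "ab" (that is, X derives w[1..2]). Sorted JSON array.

Convert to CNF:
  S -> T0 C | T1 A | T1 T2
  A -> C A | T0 T0
  B -> T0 C | T1 A | T1 T2 | T2 T0
  C -> T0 C | T1 A | T1 T0 | T1 T2 | T2 T0
  T0 -> b
  T1 -> a
  T2 -> c

Fill CYK table bottom-up — only the sub-triangle for w[1..2]:
  [1..1]={T1}  "a"  orig:{}
  [2..2]={T0}  "b"  orig:{}
  [1..2]={C}  "ab"

Original NTs in T[1,2] deriving "ab": ["C"]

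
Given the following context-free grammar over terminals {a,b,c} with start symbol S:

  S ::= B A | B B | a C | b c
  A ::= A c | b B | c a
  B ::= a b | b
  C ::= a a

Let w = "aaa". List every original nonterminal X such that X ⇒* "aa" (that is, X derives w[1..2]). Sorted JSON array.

CNF form of G:
  S -> B A | B B | T1 T0 | T2 C
  A -> A T0 | T0 T2 | T1 B
  B -> T2 T1 | b
  C -> T2 T2
  T0 -> c
  T1 -> b
  T2 -> a

CYK table (by increasing span) — only the sub-triangle for w[1..2]:
  [1..1]={T2}  "a"  orig:{}
  [2..2]={T2}  "a"  orig:{}
  [1..2]={C}  "aa"

Original NTs in T[1,2] deriving "aa": ["C"]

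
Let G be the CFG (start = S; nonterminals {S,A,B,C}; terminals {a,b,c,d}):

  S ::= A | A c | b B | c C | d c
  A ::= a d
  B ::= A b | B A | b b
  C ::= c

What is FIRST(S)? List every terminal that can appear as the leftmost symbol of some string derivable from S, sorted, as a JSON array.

Compute FIRST by fixpoint:
round 1:
  A via A→a d: +{a}
  B via B→A b: +{a}
  B via B→b b: +{b}
  C via C→c: +{c}
  S via S→A: +{a}
  S via S→b B: +{b}
  S via S→c C: +{c}
  S via S→d c: +{d}
  FIRST(S)={a,b,c,d}  FIRST(A)={a}  FIRST(B)={a,b}  FIRST(C)={c}
round 2: done
  FIRST(S)={a,b,c,d}  FIRST(A)={a}  FIRST(B)={a,b}  FIRST(C)={c}

FIRST(S) = ["a", "b", "c", "d"]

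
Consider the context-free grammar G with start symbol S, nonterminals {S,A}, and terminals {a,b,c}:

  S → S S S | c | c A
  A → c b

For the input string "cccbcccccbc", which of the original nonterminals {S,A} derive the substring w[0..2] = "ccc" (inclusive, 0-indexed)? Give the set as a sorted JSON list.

Convert to CNF:
  S -> S X2 | T0 A | c
  A -> T0 T1
  T0 -> c
  T1 -> b
  X2 -> S S

Fill CYK table bottom-up — only the sub-triangle for w[0..2]:
  [0..0]={S,T0}  "c"  orig:{S}
  [1..1]={S,T0}  "c"  orig:{S}
  [2..2]={S,T0}  "c"  orig:{S}
  [0..1]={X2}  "cc"  orig:{}
  [1..2]={X2}  "cc"  orig:{}
  [0..2]={S}  "ccc"

Original NTs in T[0,2] deriving "ccc": ["S"]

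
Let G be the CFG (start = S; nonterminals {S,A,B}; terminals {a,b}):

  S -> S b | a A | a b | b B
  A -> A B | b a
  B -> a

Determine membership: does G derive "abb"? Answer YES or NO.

CNF form of G:
  S -> S T0 | T0 B | T1 A | T1 T0
  A -> A B | T0 T1
  B -> a
  T0 -> b
  T1 -> a

CYK fill:
  cell(0,0) a: {B,T1}  orig:{B}
  cell(1,1) b: {T0}  orig:{}
  cell(2,2) b: {T0}  orig:{}
  cell(0,1) ab: {S}
  cell(1,2) bb: ∅
  cell(0,2) abb: {S}

S ∈ T[0,2] ⇒ YES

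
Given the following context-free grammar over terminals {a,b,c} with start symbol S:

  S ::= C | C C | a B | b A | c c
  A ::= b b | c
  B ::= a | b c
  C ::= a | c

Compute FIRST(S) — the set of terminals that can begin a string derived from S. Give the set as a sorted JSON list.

FIRST iteration:
pass 1:
  A via A→b b: +{b}
  A via A→c: +{c}
  B via B→a: +{a}
  B via B→b c: +{b}
  C via C→a: +{a}
  C via C→c: +{c}
  S via S→C: +{a,c}
  S via S→b A: +{b}
  S: {a,b,c}  A: {b,c}  B: {a,b}  C: {a,c}
pass 2: done
  S: {a,b,c}  A: {b,c}  B: {a,b}  C: {a,c}

FIRST(S) = ["a", "b", "c"]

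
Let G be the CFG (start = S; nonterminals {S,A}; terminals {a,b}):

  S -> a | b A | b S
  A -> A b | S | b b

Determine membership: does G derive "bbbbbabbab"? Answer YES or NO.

Convert to CNF:
  S -> T0 A | T0 S | a
  A -> A T0 | T0 A | T0 S | T0 T0 | a
  T0 -> b

CYK fill:
  T[0,0] 'b' = {T0}  orig:{}
  T[1,1] 'b' = {T0}  orig:{}
  T[2,2] 'b' = {T0}  orig:{}
  T[3,3] 'b' = {T0}  orig:{}
  T[4,4] 'b' = {T0}  orig:{}
  T[5,5] 'a' = {A,S}
  T[6,6] 'b' = {T0}  orig:{}
  T[7,7] 'b' = {T0}  orig:{}
  T[8,8] 'a' = {A,S}
  T[9,9] 'b' = {T0}  orig:{}
  T[0,1] 'bb' = {A}
  T[1,2] 'bb' = {A}
  T[2,3] 'bb' = {A}
  T[3,4] 'bb' = {A}
  T[4,5] 'ba' = {A,S}
  T[5,6] 'ab' = {A}
  T[6,7] 'bb' = {A}
  T[7,8] 'ba' = {A,S}
  T[8,9] 'ab' = {A}
  T[0,2] 'bbb' = {A,S}
  T[1,3] 'bbb' = {A,S}
  T[2,4] 'bbb' = {A,S}
  T[3,5] 'bba' = {A,S}
  T[4,6] 'bab' = {A,S}
  T[5,7] 'abb' = {A}
  T[6,8] 'bba' = {A,S}
  T[7,9] 'bab' = {A,S}
  T[0,3] 'bbbb' = {A,S}
  T[1,4] 'bbbb' = {A,S}
  T[2,5] 'bbba' = {A,S}
  T[3,6] 'bbab' = {A,S}
  T[4,7] 'babb' = {A,S}
  T[5,8] 'abba' = ∅
  T[6,9] 'bbab' = {A,S}
  T[0,4] 'bbbbb' = {A,S}
  T[1,5] 'bbbba' = {A,S}
  T[2,6] 'bbbab' = {A,S}
  T[3,7] 'bbabb' = {A,S}
  T[4,8] 'babba' = ∅
  T[5,9] 'abbab' = ∅
  T[0,5] 'bbbbba' = {A,S}
  T[1,6] 'bbbbab' = {A,S}
  T[2,7] 'bbbabb' = {A,S}
  T[3,8] 'bbabba' = ∅
  T[4,9] 'babbab' = ∅
  T[0,6] 'bbbbbab' = {A,S}
  T[1,7] 'bbbbabb' = {A,S}
  T[2,8] 'bbbabba' = ∅
  T[3,9] 'bbabbab' = ∅
  T[0,7] 'bbbbbabb' = {A,S}
  T[1,8] 'bbbbabba' = ∅
  T[2,9] 'bbbabbab' = ∅
  T[0,8] 'bbbbbabba' = ∅
  T[1,9] 'bbbbabbab' = ∅
  T[0,9] 'bbbbbabbab' = ∅

S ∉ T[0,9] ⇒ NO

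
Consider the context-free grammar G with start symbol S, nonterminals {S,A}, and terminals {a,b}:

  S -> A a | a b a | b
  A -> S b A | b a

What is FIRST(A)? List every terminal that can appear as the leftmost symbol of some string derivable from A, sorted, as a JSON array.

FIRST iteration:
[1]
  A via A→b a: +{b}
  S via S→A a: +{b}
  S via S→a b a: +{a}
  FIRST[S]={a,b}  FIRST[A]={b}
[2]
  A via A→S b A: +{a}
  FIRST[S]={a,b}  FIRST[A]={a,b}
[3] — fixpoint
  FIRST[S]={a,b}  FIRST[A]={a,b}

FIRST(A) = ["a", "b"]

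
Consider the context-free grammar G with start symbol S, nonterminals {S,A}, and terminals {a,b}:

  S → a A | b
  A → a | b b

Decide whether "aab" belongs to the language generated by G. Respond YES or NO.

CNF form of G:
  S -> T1 A | b
  A -> T0 T0 | a
  T0 -> b
  T1 -> a

CYK fill:
  [0..0]={A,T1}  "a"  orig:{A}
  [1..1]={A,T1}  "a"  orig:{A}
  [2..2]={S,T0}  "b"  orig:{S}
  [0..1]={S}  "aa"
  [1..2]=∅  "ab"
  [0..2]=∅  "aab"

S ∉ T[0,2] ⇒ NO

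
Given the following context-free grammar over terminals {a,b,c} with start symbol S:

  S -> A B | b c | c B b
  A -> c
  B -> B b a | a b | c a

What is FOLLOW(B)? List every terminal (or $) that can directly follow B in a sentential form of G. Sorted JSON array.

FIRST sets, iterate to fixpoint:
pass 1:
  A via A→c: +{c}
  B via B→a b: +{a}
  B via B→c a: +{c}
  S via S→A B: +{c}
  S via S→b c: +{b}
  FIRST[S]={b,c}  FIRST[A]={c}  FIRST[B]={a,c}
pass 2: — fixpoint
  FIRST[S]={b,c}  FIRST[A]={c}  FIRST[B]={a,c}

Compute FOLLOW by fixpoint:
FOLLOW(S) := {$}
iter 1:
  B→B b a: FOLLOW(B) ⊇ FIRST(b) = {b}; new: +{b}
  S→A B: FOLLOW(A) ⊇ FIRST(B) = {a,c}; new: +{a,c}
  S→A B: FOLLOW(B) ⊇ FOLLOW(S) ⊇ {$}; new: +{$}
  FOLLOW[S]={$}  FOLLOW[A]={a,c}  FOLLOW[B]={$,b}
iter 2: — fixpoint
  FOLLOW[S]={$}  FOLLOW[A]={a,c}  FOLLOW[B]={$,b}

FOLLOW(B) = ["$", "b"]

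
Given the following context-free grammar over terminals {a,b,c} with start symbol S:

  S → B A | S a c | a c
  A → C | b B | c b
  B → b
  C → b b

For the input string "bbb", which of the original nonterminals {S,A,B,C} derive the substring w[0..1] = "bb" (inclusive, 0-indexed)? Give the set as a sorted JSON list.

Convert to CNF:
  S -> B A | S X3 | T2 T1
  A -> T0 B | T0 T0 | T1 T0
  B -> b
  C -> T0 T0
  T0 -> b
  T1 -> c
  T2 -> a
  X3 -> T2 T1

CYK fill — only the sub-triangle for w[0..1]:
  cell(0,0) b: {B,T0}  orig:{B}
  cell(1,1) b: {B,T0}  orig:{B}
  cell(0,1) bb: {A,C}

Original NTs in T[0,1] deriving "bb": ["A", "C"]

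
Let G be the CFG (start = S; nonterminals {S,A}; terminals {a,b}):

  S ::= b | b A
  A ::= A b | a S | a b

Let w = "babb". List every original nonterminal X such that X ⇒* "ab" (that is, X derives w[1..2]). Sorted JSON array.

Convert to CNF:
  S -> T0 A | b
  A -> A T0 | T1 S | T1 T0
  T0 -> b
  T1 -> a

CYK table (by increasing span) — only the sub-triangle for w[1..2]:
  cell(1,1) a: {T1}  orig:{}
  cell(2,2) b: {S,T0}  orig:{S}
  cell(1,2) ab: {A}

Original NTs in T[1,2] deriving "ab": ["A"]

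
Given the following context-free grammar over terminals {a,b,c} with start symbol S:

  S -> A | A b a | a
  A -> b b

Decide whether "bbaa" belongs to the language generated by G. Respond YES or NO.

Convert to CNF:
  S -> A X2 | T0 T0 | a
  A -> T0 T0
  T0 -> b
  T1 -> a
  X2 -> T0 T1

CYK table (by increasing span):
  [0..0]={T0}  "b"  orig:{}
  [1..1]={T0}  "b"  orig:{}
  [2..2]={S,T1}  "a"  orig:{S}
  [3..3]={S,T1}  "a"  orig:{S}
  [0..1]={A,S}  "bb"
  [1..2]={X2}  "ba"  orig:{}
  [2..3]=∅  "aa"
  [0..2]=∅  "bba"
  [1..3]=∅  "baa"
  [0..3]=∅  "bbaa"

S ∉ T[0,3] ⇒ NO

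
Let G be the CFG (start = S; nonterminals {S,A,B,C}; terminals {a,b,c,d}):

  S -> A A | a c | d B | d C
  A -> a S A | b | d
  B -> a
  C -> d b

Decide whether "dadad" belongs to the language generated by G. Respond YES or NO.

Convert to CNF:
  S -> A A | T0 T3 | T1 B | T1 C
  A -> T0 X4 | b | d
  B -> a
  C -> T1 T2
  T0 -> a
  T1 -> d
  T2 -> b
  T3 -> c
  X4 -> S A

CYK table (by increasing span):
  T[0,0] 'd' = {A,T1}  orig:{A}
  T[1,1] 'a' = {B,T0}  orig:{B}
  T[2,2] 'd' = {A,T1}  orig:{A}
  T[3,3] 'a' = {B,T0}  orig:{B}
  T[4,4] 'd' = {A,T1}  orig:{A}
  T[0,1] 'da' = {S}
  T[1,2] 'ad' = ∅
  T[2,3] 'da' = {S}
  T[3,4] 'ad' = ∅
  T[0,2] 'dad' = {X4}  orig:{}
  T[1,3] 'ada' = ∅
  T[2,4] 'dad' = {X4}  orig:{}
  T[0,3] 'dada' = ∅
  T[1,4] 'adad' = {A}
  T[0,4] 'dadad' = {S}

S ∈ T[0,4] ⇒ YES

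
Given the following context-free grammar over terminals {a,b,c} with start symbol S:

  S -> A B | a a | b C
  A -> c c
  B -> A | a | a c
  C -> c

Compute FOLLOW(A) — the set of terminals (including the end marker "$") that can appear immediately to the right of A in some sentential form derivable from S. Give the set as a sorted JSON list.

FIRST iteration:
[1]
  A via A→c c: +{c}
  B via B→A: +{c}
  B via B→a: +{a}
  C via C→c: +{c}
  S via S→A B: +{c}
  S via S→a a: +{a}
  S via S→b C: +{b}
  FIRST[S]={a,b,c}  FIRST[A]={c}  FIRST[B]={a,c}  FIRST[C]={c}
[2] — fixpoint
  FIRST[S]={a,b,c}  FIRST[A]={c}  FIRST[B]={a,c}  FIRST[C]={c}

Compute FOLLOW by fixpoint:
FOLLOW(S) := {$}
round 1:
  S→A B: FOLLOW(A) ⊇ FIRST(B) = {a,c}; new: +{a,c}
  S→A B: FOLLOW(B) ⊇ FOLLOW(S) ⊇ {$}; new: +{$}
  S→b C: FOLLOW(C) ⊇ FOLLOW(S) ⊇ {$}; new: +{$}
  FOLLOW(S)={$}  FOLLOW(A)={a,c}  FOLLOW(B)={$}  FOLLOW(C)={$}
round 2:
  B→A: FOLLOW(A) ⊇ FOLLOW(B) ⊇ {$}; new: +{$}
  FOLLOW(S)={$}  FOLLOW(A)={$,a,c}  FOLLOW(B)={$}  FOLLOW(C)={$}
round 3: done
  FOLLOW(S)={$}  FOLLOW(A)={$,a,c}  FOLLOW(B)={$}  FOLLOW(C)={$}

FOLLOW(A) = ["$", "a", "c"]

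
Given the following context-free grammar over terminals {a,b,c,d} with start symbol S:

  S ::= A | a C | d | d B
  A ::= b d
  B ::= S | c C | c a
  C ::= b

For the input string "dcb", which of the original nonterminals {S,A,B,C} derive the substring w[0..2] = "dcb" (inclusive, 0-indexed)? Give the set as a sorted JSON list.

CNF form of G:
  S -> T0 T1 | T1 B | T2 C | d
  A -> T0 T1
  B -> T0 T1 | T1 B | T2 C | T3 C | T3 T2 | d
  C -> b
  T0 -> b
  T1 -> d
  T2 -> a
  T3 -> c

CYK table (by increasing span) — only the sub-triangle for w[0..2]:
  cell(0,0) d: {B,S,T1}  orig:{B,S}
  cell(1,1) c: {T3}  orig:{}
  cell(2,2) b: {C,T0}  orig:{C}
  cell(0,1) dc: ∅
  cell(1,2) cb: {B}
  cell(0,2) dcb: {B,S}

Original NTs in T[0,2] deriving "dcb": ["B", "S"]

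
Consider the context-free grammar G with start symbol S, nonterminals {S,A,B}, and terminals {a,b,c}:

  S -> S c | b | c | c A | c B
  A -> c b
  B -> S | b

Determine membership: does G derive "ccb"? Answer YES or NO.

Convert to CNF:
  S -> S T0 | T0 A | T0 B | b | c
  A -> T0 T1
  B -> S T0 | T0 A | T0 B | b | c
  T0 -> c
  T1 -> b

CYK table (by increasing span):
  T[0,0] 'c' = {B,S,T0}  orig:{B,S}
  T[1,1] 'c' = {B,S,T0}  orig:{B,S}
  T[2,2] 'b' = {B,S,T1}  orig:{B,S}
  T[0,1] 'cc' = {B,S}
  T[1,2] 'cb' = {A,B,S}
  T[0,2] 'ccb' = {B,S}

S ∈ T[0,2] ⇒ YES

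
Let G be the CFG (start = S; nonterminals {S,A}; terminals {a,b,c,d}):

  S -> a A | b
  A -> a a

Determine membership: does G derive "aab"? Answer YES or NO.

Convert to CNF:
  S -> T0 A | b
  A -> T0 T0
  T0 -> a

CYK table (by increasing span):
  [0..0]={T0}  "a"  orig:{}
  [1..1]={T0}  "a"  orig:{}
  [2..2]={S}  "b"
  [0..1]={A}  "aa"
  [1..2]=∅  "ab"
  [0..2]=∅  "aab"

S ∉ T[0,2] ⇒ NO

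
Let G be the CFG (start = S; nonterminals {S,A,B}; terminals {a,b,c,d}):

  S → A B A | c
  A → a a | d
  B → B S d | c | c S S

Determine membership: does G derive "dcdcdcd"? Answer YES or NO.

CNF form of G:
  S -> A X5 | c
  A -> T0 T0 | d
  B -> B X3 | T2 X4 | c
  T0 -> a
  T1 -> d
  T2 -> c
  X3 -> S T1
  X4 -> S S
  X5 -> B A

Fill CYK table bottom-up:
  [0..0]={A,T1}  "d"  orig:{A}
  [1..1]={B,S,T2}  "c"  orig:{B,S}
  [2..2]={A,T1}  "d"  orig:{A}
  [3..3]={B,S,T2}  "c"  orig:{B,S}
  [4..4]={A,T1}  "d"  orig:{A}
  [5..5]={B,S,T2}  "c"  orig:{B,S}
  [6..6]={A,T1}  "d"  orig:{A}
  [0..1]=∅  "dc"
  [1..2]={X3,X5}  "cd"  orig:{}
  [2..3]=∅  "dc"
  [3..4]={X3,X5}  "cd"  orig:{}
  [4..5]=∅  "dc"
  [5..6]={X3,X5}  "cd"  orig:{}
  [0..2]={S}  "dcd"
  [1..3]=∅  "cdc"
  [2..4]={S}  "dcd"
  [3..5]=∅  "cdc"
  [4..6]={S}  "dcd"
  [0..3]={X4}  "dcdc"  orig:{}
  [1..4]={X4}  "cdcd"  orig:{}
  [2..5]={X4}  "dcdc"  orig:{}
  [3..6]={X4}  "cdcd"  orig:{}
  [0..4]=∅  "dcdcd"
  [1..5]={B}  "cdcdc"
  [2..6]=∅  "dcdcd"
  [0..5]=∅  "dcdcdc"
  [1..6]={X5}  "cdcdcd"  orig:{}
  [0..6]={S}  "dcdcdcd"

S ∈ T[0,6] ⇒ YES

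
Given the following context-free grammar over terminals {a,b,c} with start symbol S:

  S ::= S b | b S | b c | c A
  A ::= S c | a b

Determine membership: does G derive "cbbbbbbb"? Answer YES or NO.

CNF form of G:
  S -> S T2 | T0 A | T2 S | T2 T0
  A -> S T0 | T1 T2
  T0 -> c
  T1 -> a
  T2 -> b

CYK fill:
  cell(0,0) c: {T0}  orig:{}
  cell(1,1) b: {T2}  orig:{}
  cell(2,2) b: {T2}  orig:{}
  cell(3,3) b: {T2}  orig:{}
  cell(4,4) b: {T2}  orig:{}
  cell(5,5) b: {T2}  orig:{}
  cell(6,6) b: {T2}  orig:{}
  cell(7,7) b: {T2}  orig:{}
  cell(0,1) cb: ∅
  cell(1,2) bb: ∅
  cell(2,3) bb: ∅
  cell(3,4) bb: ∅
  cell(4,5) bb: ∅
  cell(5,6) bb: ∅
  cell(6,7) bb: ∅
  cell(0,2) cbb: ∅
  cell(1,3) bbb: ∅
  cell(2,4) bbb: ∅
  cell(3,5) bbb: ∅
  cell(4,6) bbb: ∅
  cell(5,7) bbb: ∅
  cell(0,3) cbbb: ∅
  cell(1,4) bbbb: ∅
  cell(2,5) bbbb: ∅
  cell(3,6) bbbb: ∅
  cell(4,7) bbbb: ∅
  cell(0,4) cbbbb: ∅
  cell(1,5) bbbbb: ∅
  cell(2,6) bbbbb: ∅
  cell(3,7) bbbbb: ∅
  cell(0,5) cbbbbb: ∅
  cell(1,6) bbbbbb: ∅
  cell(2,7) bbbbbb: ∅
  cell(0,6) cbbbbbb: ∅
  cell(1,7) bbbbbbb: ∅
  cell(0,7) cbbbbbbb: ∅

S ∉ T[0,7] ⇒ NO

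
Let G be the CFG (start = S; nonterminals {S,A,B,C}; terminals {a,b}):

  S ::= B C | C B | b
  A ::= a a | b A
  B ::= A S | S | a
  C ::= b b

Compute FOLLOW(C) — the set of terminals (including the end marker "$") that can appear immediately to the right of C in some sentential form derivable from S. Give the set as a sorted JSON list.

FIRST iteration:
round 1:
  A via A→a a: +{a}
  A via A→b A: +{b}
  B via B→A S: +{a,b}
  C via C→b b: +{b}
  S via S→B C: +{a,b}
  FIRST[S]={a,b}  FIRST[A]={a,b}  FIRST[B]={a,b}  FIRST[C]={b}
round 2: (no change)
  FIRST[S]={a,b}  FIRST[A]={a,b}  FIRST[B]={a,b}  FIRST[C]={b}

FOLLOW sets:
initialize: $ ∈ FOLLOW(S)
round 1:
  B→A S: FOLLOW(A) ⊇ FIRST(S) = {a,b}; new: +{a,b}
  S→B C: FOLLOW(B) ⊇ FIRST(C) = {b}; new: +{b}
  S→B C: FOLLOW(C) ⊇ FOLLOW(S) ⊇ {$}; new: +{$}
  S→C B: FOLLOW(C) ⊇ FIRST(B) = {a,b}; new: +{a,b}
  S→C B: FOLLOW(B) ⊇ FOLLOW(S) ⊇ {$}; new: +{$}
  S: {$}  A: {a,b}  B: {$,b}  C: {$,a,b}
round 2:
  B→A S: FOLLOW(S) ⊇ FOLLOW(B) ⊇ {$,b}; new: +{b}
  S: {$,b}  A: {a,b}  B: {$,b}  C: {$,a,b}
round 3: (stable)
  S: {$,b}  A: {a,b}  B: {$,b}  C: {$,a,b}

FOLLOW(C) = ["$", "a", "b"]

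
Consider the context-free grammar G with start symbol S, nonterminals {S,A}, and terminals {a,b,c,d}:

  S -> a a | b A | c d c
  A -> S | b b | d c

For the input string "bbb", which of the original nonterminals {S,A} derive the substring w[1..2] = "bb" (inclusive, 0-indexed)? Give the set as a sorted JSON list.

Convert to CNF:
  S -> T0 T0 | T1 A | T2 X5
  A -> T0 T0 | T1 A | T1 T1 | T2 X4 | T3 T2
  T0 -> a
  T1 -> b
  T2 -> c
  T3 -> d
  X4 -> T3 T2
  X5 -> T3 T2

Fill CYK table bottom-up, restricted to cells inside w[1..2]:
  T[1,1] 'b' = {T1}  orig:{}
  T[2,2] 'b' = {T1}  orig:{}
  T[1,2] 'bb' = {A}

Original NTs in T[1,2] deriving "bb": ["A"]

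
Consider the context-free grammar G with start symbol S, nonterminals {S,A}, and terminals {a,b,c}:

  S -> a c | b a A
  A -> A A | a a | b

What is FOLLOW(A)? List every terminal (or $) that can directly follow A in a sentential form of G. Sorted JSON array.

Compute FIRST by fixpoint:
[1]
  A via A→a a: +{a}
  A via A→b: +{b}
  S via S→a c: +{a}
  S via S→b a A: +{b}
  FIRST[S]={a,b}  FIRST[A]={a,b}
[2] done
  FIRST[S]={a,b}  FIRST[A]={a,b}

FOLLOW iteration:
seed FOLLOW(S) with $
pass 1:
  A→A A: FOLLOW(A) ⊇ FIRST(A) = {a,b}; new: +{a,b}
  S→b a A: FOLLOW(A) ⊇ FOLLOW(S) ⊇ {$}; new: +{$}
  FOLLOW[S]={$}  FOLLOW[A]={$,a,b}
pass 2: (no change)
  FOLLOW[S]={$}  FOLLOW[A]={$,a,b}

FOLLOW(A) = ["$", "a", "b"]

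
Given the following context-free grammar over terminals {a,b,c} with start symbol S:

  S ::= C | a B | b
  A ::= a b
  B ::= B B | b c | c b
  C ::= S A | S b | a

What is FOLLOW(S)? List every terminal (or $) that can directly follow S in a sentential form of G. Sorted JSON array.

Compute FIRST by fixpoint:
iter 1:
  A via A→a b: +{a}
  B via B→b c: +{b}
  B via B→c b: +{c}
  C via C→a: +{a}
  S via S→C: +{a}
  S via S→b: +{b}
  FIRST(S)={a,b}  FIRST(A)={a}  FIRST(B)={b,c}  FIRST(C)={a}
iter 2:
  C via C→S A: +{b}
  FIRST(S)={a,b}  FIRST(A)={a}  FIRST(B)={b,c}  FIRST(C)={a,b}
iter 3: (no change)
  FIRST(S)={a,b}  FIRST(A)={a}  FIRST(B)={b,c}  FIRST(C)={a,b}

FOLLOW iteration:
initialize: $ ∈ FOLLOW(S)
pass 1:
  B→B B: FOLLOW(B) ⊇ FIRST(B) = {b,c}; new: +{b,c}
  C→S A: FOLLOW(S) ⊇ FIRST(A) = {a}; new: +{a}
  C→S b: FOLLOW(S) ⊇ FIRST(b) = {b}; new: +{b}
  S→C: FOLLOW(C) ⊇ FOLLOW(S) ⊇ {$,a,b}; new: +{$,a,b}
  S→a B: FOLLOW(B) ⊇ FOLLOW(S) ⊇ {$,a,b}; new: +{$,a}
  FOLLOW(S)={$,a,b}  FOLLOW(A)={}  FOLLOW(B)={$,a,b,c}  FOLLOW(C)={$,a,b}
pass 2:
  C→S A: FOLLOW(A) ⊇ FOLLOW(C) ⊇ {$,a,b}; new: +{$,a,b}
  FOLLOW(S)={$,a,b}  FOLLOW(A)={$,a,b}  FOLLOW(B)={$,a,b,c}  FOLLOW(C)={$,a,b}
pass 3: done
  FOLLOW(S)={$,a,b}  FOLLOW(A)={$,a,b}  FOLLOW(B)={$,a,b,c}  FOLLOW(C)={$,a,b}

FOLLOW(S) = ["$", "a", "b"]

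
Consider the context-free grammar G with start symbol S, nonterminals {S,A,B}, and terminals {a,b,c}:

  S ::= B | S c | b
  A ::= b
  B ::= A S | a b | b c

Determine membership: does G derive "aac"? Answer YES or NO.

CNF form of G:
  S -> A S | S T2 | T0 T1 | T1 T2 | b
  A -> b
  B -> A S | T0 T1 | T1 T2
  T0 -> a
  T1 -> b
  T2 -> c

CYK table (by increasing span):
  [0..0]={T0}  "a"  orig:{}
  [1..1]={T0}  "a"  orig:{}
  [2..2]={T2}  "c"  orig:{}
  [0..1]=∅  "aa"
  [1..2]=∅  "ac"
  [0..2]=∅  "aac"

S ∉ T[0,2] ⇒ NO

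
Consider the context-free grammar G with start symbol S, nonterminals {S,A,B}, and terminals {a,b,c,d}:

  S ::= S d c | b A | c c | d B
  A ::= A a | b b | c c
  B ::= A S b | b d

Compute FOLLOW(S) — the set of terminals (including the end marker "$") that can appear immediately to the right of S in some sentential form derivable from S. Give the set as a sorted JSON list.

Compute FIRST by fixpoint:
pass 1:
  A via A→b b: +{b}
  A via A→c c: +{c}
  B via B→A S b: +{b,c}
  S via S→b A: +{b}
  S via S→c c: +{c}
  S via S→d B: +{d}
  S: {b,c,d}  A: {b,c}  B: {b,c}
pass 2: (no change)
  S: {b,c,d}  A: {b,c}  B: {b,c}

FOLLOW sets:
initialize: $ ∈ FOLLOW(S)
iter 1:
  A→A a: FOLLOW(A) ⊇ FIRST(a) = {a}; new: +{a}
  B→A S b: FOLLOW(A) ⊇ FIRST(S) = {b,c,d}; new: +{b,c,d}
  B→A S b: FOLLOW(S) ⊇ FIRST(b) = {b}; new: +{b}
  S→S d c: FOLLOW(S) ⊇ FIRST(d) = {d}; new: +{d}
  S→b A: FOLLOW(A) ⊇ FOLLOW(S) ⊇ {$,b,d}; new: +{$}
  S→d B: FOLLOW(B) ⊇ FOLLOW(S) ⊇ {$,b,d}; new: +{$,b,d}
  FOLLOW[S]={$,b,d}  FOLLOW[A]={$,a,b,c,d}  FOLLOW[B]={$,b,d}
iter 2: done
  FOLLOW[S]={$,b,d}  FOLLOW[A]={$,a,b,c,d}  FOLLOW[B]={$,b,d}

FOLLOW(S) = ["$", "b", "d"]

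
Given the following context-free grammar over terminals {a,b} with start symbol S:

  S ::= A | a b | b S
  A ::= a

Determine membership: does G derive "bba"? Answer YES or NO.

Convert to CNF:
  S -> T0 T1 | T1 S | a
  A -> a
  T0 -> a
  T1 -> b

CYK table (by increasing span):
  [0..0]={T1}  "b"  orig:{}
  [1..1]={T1}  "b"  orig:{}
  [2..2]={A,S,T0}  "a"  orig:{A,S}
  [0..1]=∅  "bb"
  [1..2]={S}  "ba"
  [0..2]={S}  "bba"

S ∈ T[0,2] ⇒ YES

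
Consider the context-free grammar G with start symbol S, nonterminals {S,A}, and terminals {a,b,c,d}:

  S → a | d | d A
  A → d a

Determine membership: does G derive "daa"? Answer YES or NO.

Convert to CNF:
  S -> T0 A | a | d
  A -> T0 T1
  T0 -> d
  T1 -> a

CYK fill:
  cell(0,0) d: {S,T0}  orig:{S}
  cell(1,1) a: {S,T1}  orig:{S}
  cell(2,2) a: {S,T1}  orig:{S}
  cell(0,1) da: {A}
  cell(1,2) aa: ∅
  cell(0,2) daa: ∅

S ∉ T[0,2] ⇒ NO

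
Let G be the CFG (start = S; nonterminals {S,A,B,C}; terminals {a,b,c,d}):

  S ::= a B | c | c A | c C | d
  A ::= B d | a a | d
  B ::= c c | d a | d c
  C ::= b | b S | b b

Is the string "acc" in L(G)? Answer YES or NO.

Convert to CNF:
  S -> T1 B | T2 A | T2 C | c | d
  A -> B T0 | T1 T1 | d
  B -> T0 T1 | T0 T2 | T2 T2
  C -> T3 S | T3 T3 | b
  T0 -> d
  T1 -> a
  T2 -> c
  T3 -> b

Fill CYK table bottom-up:
  T[0,0] 'a' = {T1}  orig:{}
  T[1,1] 'c' = {S,T2}  orig:{S}
  T[2,2] 'c' = {S,T2}  orig:{S}
  T[0,1] 'ac' = ∅
  T[1,2] 'cc' = {B}
  T[0,2] 'acc' = {S}

S ∈ T[0,2] ⇒ YES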